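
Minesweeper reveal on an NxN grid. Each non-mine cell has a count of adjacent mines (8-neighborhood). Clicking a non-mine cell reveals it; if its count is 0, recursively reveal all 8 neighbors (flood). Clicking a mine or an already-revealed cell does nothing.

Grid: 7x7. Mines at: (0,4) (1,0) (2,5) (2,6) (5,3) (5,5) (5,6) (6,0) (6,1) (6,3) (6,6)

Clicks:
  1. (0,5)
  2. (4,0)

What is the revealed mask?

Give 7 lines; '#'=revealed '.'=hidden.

Click 1 (0,5) count=1: revealed 1 new [(0,5)] -> total=1
Click 2 (4,0) count=0: revealed 25 new [(0,1) (0,2) (0,3) (1,1) (1,2) (1,3) (1,4) (2,0) (2,1) (2,2) (2,3) (2,4) (3,0) (3,1) (3,2) (3,3) (3,4) (4,0) (4,1) (4,2) (4,3) (4,4) (5,0) (5,1) (5,2)] -> total=26

Answer: .###.#.
.####..
#####..
#####..
#####..
###....
.......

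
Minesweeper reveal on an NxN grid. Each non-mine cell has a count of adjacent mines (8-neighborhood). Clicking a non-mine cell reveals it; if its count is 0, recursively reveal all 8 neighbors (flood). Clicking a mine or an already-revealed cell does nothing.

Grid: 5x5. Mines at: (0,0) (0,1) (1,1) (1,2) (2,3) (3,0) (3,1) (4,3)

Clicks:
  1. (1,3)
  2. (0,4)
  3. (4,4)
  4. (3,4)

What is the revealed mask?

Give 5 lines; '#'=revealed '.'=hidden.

Answer: ...##
...##
.....
....#
....#

Derivation:
Click 1 (1,3) count=2: revealed 1 new [(1,3)] -> total=1
Click 2 (0,4) count=0: revealed 3 new [(0,3) (0,4) (1,4)] -> total=4
Click 3 (4,4) count=1: revealed 1 new [(4,4)] -> total=5
Click 4 (3,4) count=2: revealed 1 new [(3,4)] -> total=6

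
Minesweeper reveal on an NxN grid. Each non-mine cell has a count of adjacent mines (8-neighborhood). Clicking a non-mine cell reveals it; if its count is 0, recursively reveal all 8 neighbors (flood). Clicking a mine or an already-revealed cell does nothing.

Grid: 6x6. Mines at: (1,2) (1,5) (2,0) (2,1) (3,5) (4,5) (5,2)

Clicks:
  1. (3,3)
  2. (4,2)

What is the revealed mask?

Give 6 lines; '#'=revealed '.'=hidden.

Click 1 (3,3) count=0: revealed 9 new [(2,2) (2,3) (2,4) (3,2) (3,3) (3,4) (4,2) (4,3) (4,4)] -> total=9
Click 2 (4,2) count=1: revealed 0 new [(none)] -> total=9

Answer: ......
......
..###.
..###.
..###.
......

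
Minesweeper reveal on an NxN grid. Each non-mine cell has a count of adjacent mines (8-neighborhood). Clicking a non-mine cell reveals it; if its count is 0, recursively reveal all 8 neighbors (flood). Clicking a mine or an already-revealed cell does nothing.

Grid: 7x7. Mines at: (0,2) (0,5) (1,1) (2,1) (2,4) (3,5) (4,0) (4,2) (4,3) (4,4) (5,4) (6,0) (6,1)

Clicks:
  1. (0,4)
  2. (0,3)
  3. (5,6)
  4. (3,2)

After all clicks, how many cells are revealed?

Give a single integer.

Answer: 9

Derivation:
Click 1 (0,4) count=1: revealed 1 new [(0,4)] -> total=1
Click 2 (0,3) count=1: revealed 1 new [(0,3)] -> total=2
Click 3 (5,6) count=0: revealed 6 new [(4,5) (4,6) (5,5) (5,6) (6,5) (6,6)] -> total=8
Click 4 (3,2) count=3: revealed 1 new [(3,2)] -> total=9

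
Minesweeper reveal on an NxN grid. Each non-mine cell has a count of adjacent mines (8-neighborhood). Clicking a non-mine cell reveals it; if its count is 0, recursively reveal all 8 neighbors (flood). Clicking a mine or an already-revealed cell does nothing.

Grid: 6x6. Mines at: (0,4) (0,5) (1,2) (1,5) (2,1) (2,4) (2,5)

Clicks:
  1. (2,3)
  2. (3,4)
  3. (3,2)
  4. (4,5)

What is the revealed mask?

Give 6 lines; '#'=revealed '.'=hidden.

Answer: ......
......
...#..
######
######
######

Derivation:
Click 1 (2,3) count=2: revealed 1 new [(2,3)] -> total=1
Click 2 (3,4) count=2: revealed 1 new [(3,4)] -> total=2
Click 3 (3,2) count=1: revealed 1 new [(3,2)] -> total=3
Click 4 (4,5) count=0: revealed 16 new [(3,0) (3,1) (3,3) (3,5) (4,0) (4,1) (4,2) (4,3) (4,4) (4,5) (5,0) (5,1) (5,2) (5,3) (5,4) (5,5)] -> total=19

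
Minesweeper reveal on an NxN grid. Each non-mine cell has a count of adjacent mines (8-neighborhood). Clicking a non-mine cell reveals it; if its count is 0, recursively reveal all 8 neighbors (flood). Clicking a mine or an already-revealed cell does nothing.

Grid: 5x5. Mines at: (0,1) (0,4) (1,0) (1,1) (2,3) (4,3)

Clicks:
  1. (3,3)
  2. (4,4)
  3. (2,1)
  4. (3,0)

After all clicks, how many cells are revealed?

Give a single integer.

Click 1 (3,3) count=2: revealed 1 new [(3,3)] -> total=1
Click 2 (4,4) count=1: revealed 1 new [(4,4)] -> total=2
Click 3 (2,1) count=2: revealed 1 new [(2,1)] -> total=3
Click 4 (3,0) count=0: revealed 8 new [(2,0) (2,2) (3,0) (3,1) (3,2) (4,0) (4,1) (4,2)] -> total=11

Answer: 11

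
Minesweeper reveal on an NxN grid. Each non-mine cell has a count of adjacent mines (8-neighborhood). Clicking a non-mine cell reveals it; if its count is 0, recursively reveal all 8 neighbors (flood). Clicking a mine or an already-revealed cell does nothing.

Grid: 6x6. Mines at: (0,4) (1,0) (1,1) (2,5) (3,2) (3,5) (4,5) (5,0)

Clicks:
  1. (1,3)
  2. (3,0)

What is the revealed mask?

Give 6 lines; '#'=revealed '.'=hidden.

Click 1 (1,3) count=1: revealed 1 new [(1,3)] -> total=1
Click 2 (3,0) count=0: revealed 6 new [(2,0) (2,1) (3,0) (3,1) (4,0) (4,1)] -> total=7

Answer: ......
...#..
##....
##....
##....
......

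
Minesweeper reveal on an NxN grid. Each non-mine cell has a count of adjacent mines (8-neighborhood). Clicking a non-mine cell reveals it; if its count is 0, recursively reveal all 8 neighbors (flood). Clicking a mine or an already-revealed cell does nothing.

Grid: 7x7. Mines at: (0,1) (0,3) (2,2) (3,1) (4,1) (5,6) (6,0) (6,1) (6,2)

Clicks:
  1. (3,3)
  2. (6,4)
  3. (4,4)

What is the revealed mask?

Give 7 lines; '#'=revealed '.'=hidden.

Answer: ....###
...####
...####
..#####
..#####
..####.
...###.

Derivation:
Click 1 (3,3) count=1: revealed 1 new [(3,3)] -> total=1
Click 2 (6,4) count=0: revealed 27 new [(0,4) (0,5) (0,6) (1,3) (1,4) (1,5) (1,6) (2,3) (2,4) (2,5) (2,6) (3,2) (3,4) (3,5) (3,6) (4,2) (4,3) (4,4) (4,5) (4,6) (5,2) (5,3) (5,4) (5,5) (6,3) (6,4) (6,5)] -> total=28
Click 3 (4,4) count=0: revealed 0 new [(none)] -> total=28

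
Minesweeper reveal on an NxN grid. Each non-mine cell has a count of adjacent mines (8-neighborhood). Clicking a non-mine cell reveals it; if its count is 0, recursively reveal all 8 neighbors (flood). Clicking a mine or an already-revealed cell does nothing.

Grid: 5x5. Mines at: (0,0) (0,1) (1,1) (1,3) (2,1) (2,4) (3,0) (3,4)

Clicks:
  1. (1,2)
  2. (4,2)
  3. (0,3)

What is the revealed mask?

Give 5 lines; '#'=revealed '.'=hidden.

Answer: ...#.
..#..
.....
.###.
.###.

Derivation:
Click 1 (1,2) count=4: revealed 1 new [(1,2)] -> total=1
Click 2 (4,2) count=0: revealed 6 new [(3,1) (3,2) (3,3) (4,1) (4,2) (4,3)] -> total=7
Click 3 (0,3) count=1: revealed 1 new [(0,3)] -> total=8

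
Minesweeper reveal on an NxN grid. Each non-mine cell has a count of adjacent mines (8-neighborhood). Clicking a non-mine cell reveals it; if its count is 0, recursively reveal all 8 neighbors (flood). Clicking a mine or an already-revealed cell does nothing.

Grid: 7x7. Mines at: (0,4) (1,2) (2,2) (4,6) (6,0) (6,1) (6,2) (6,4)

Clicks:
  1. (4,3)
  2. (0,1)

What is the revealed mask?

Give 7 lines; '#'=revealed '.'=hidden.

Click 1 (4,3) count=0: revealed 35 new [(0,0) (0,1) (0,5) (0,6) (1,0) (1,1) (1,3) (1,4) (1,5) (1,6) (2,0) (2,1) (2,3) (2,4) (2,5) (2,6) (3,0) (3,1) (3,2) (3,3) (3,4) (3,5) (3,6) (4,0) (4,1) (4,2) (4,3) (4,4) (4,5) (5,0) (5,1) (5,2) (5,3) (5,4) (5,5)] -> total=35
Click 2 (0,1) count=1: revealed 0 new [(none)] -> total=35

Answer: ##...##
##.####
##.####
#######
######.
######.
.......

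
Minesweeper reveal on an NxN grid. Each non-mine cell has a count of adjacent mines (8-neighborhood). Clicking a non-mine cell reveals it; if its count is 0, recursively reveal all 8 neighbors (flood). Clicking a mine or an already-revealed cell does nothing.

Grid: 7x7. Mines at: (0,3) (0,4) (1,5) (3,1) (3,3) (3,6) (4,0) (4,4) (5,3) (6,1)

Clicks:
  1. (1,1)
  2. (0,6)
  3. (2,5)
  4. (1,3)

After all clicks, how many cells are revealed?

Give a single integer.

Answer: 12

Derivation:
Click 1 (1,1) count=0: revealed 9 new [(0,0) (0,1) (0,2) (1,0) (1,1) (1,2) (2,0) (2,1) (2,2)] -> total=9
Click 2 (0,6) count=1: revealed 1 new [(0,6)] -> total=10
Click 3 (2,5) count=2: revealed 1 new [(2,5)] -> total=11
Click 4 (1,3) count=2: revealed 1 new [(1,3)] -> total=12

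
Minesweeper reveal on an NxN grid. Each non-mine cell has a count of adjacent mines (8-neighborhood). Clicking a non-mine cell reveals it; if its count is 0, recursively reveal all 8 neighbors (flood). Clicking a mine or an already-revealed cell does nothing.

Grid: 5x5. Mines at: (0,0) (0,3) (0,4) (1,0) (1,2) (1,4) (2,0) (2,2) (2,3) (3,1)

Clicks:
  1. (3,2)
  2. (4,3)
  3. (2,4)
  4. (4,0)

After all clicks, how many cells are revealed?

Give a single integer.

Click 1 (3,2) count=3: revealed 1 new [(3,2)] -> total=1
Click 2 (4,3) count=0: revealed 5 new [(3,3) (3,4) (4,2) (4,3) (4,4)] -> total=6
Click 3 (2,4) count=2: revealed 1 new [(2,4)] -> total=7
Click 4 (4,0) count=1: revealed 1 new [(4,0)] -> total=8

Answer: 8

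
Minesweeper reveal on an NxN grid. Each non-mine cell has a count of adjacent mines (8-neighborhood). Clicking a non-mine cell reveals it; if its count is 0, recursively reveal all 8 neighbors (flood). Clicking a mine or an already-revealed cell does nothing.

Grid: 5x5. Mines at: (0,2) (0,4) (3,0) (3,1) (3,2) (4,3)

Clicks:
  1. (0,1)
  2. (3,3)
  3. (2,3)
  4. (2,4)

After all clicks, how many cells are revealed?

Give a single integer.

Answer: 7

Derivation:
Click 1 (0,1) count=1: revealed 1 new [(0,1)] -> total=1
Click 2 (3,3) count=2: revealed 1 new [(3,3)] -> total=2
Click 3 (2,3) count=1: revealed 1 new [(2,3)] -> total=3
Click 4 (2,4) count=0: revealed 4 new [(1,3) (1,4) (2,4) (3,4)] -> total=7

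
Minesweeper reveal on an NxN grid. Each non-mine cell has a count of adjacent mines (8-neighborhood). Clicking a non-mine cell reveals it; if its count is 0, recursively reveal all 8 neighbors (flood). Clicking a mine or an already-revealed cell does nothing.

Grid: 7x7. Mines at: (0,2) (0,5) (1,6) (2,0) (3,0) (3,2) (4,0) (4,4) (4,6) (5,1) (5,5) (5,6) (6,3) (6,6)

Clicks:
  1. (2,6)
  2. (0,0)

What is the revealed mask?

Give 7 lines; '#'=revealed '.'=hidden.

Click 1 (2,6) count=1: revealed 1 new [(2,6)] -> total=1
Click 2 (0,0) count=0: revealed 4 new [(0,0) (0,1) (1,0) (1,1)] -> total=5

Answer: ##.....
##.....
......#
.......
.......
.......
.......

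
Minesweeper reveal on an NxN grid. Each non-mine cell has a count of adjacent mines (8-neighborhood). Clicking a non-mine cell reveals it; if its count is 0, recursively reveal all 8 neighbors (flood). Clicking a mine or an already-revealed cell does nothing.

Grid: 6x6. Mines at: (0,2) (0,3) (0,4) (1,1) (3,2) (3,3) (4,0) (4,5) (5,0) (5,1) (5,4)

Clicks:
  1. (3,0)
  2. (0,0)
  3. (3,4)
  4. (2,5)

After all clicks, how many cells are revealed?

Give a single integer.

Click 1 (3,0) count=1: revealed 1 new [(3,0)] -> total=1
Click 2 (0,0) count=1: revealed 1 new [(0,0)] -> total=2
Click 3 (3,4) count=2: revealed 1 new [(3,4)] -> total=3
Click 4 (2,5) count=0: revealed 5 new [(1,4) (1,5) (2,4) (2,5) (3,5)] -> total=8

Answer: 8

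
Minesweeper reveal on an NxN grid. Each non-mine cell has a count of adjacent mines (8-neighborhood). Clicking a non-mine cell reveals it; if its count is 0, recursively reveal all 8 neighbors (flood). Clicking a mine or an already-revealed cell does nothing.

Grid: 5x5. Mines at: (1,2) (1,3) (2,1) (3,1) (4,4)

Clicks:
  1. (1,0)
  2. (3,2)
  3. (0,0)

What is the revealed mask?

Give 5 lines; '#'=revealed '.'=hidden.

Click 1 (1,0) count=1: revealed 1 new [(1,0)] -> total=1
Click 2 (3,2) count=2: revealed 1 new [(3,2)] -> total=2
Click 3 (0,0) count=0: revealed 3 new [(0,0) (0,1) (1,1)] -> total=5

Answer: ##...
##...
.....
..#..
.....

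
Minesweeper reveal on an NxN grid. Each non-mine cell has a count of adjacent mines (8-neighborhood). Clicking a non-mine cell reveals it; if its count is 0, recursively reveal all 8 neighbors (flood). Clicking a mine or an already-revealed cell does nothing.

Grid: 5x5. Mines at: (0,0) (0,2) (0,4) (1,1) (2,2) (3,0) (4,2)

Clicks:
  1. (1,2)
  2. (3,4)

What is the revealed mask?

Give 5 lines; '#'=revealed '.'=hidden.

Click 1 (1,2) count=3: revealed 1 new [(1,2)] -> total=1
Click 2 (3,4) count=0: revealed 8 new [(1,3) (1,4) (2,3) (2,4) (3,3) (3,4) (4,3) (4,4)] -> total=9

Answer: .....
..###
...##
...##
...##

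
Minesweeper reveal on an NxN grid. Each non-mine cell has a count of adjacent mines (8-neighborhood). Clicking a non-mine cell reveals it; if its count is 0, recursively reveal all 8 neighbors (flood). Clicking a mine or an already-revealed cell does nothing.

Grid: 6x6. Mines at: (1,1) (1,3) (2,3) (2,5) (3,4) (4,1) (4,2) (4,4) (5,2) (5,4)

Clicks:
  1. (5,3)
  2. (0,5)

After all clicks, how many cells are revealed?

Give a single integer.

Click 1 (5,3) count=4: revealed 1 new [(5,3)] -> total=1
Click 2 (0,5) count=0: revealed 4 new [(0,4) (0,5) (1,4) (1,5)] -> total=5

Answer: 5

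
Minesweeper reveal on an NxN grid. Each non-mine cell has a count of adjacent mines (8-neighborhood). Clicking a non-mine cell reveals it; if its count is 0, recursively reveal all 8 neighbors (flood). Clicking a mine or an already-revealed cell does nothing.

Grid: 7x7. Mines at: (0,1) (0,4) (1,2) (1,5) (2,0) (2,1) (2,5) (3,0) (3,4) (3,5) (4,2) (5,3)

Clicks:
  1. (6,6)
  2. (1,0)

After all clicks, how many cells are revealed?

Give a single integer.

Answer: 10

Derivation:
Click 1 (6,6) count=0: revealed 9 new [(4,4) (4,5) (4,6) (5,4) (5,5) (5,6) (6,4) (6,5) (6,6)] -> total=9
Click 2 (1,0) count=3: revealed 1 new [(1,0)] -> total=10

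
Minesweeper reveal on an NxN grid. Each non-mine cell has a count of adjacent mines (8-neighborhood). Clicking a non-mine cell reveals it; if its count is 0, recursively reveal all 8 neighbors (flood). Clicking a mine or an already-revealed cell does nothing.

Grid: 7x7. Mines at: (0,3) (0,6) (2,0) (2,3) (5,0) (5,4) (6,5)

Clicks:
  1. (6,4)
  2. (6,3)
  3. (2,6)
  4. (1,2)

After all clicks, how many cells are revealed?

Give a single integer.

Answer: 17

Derivation:
Click 1 (6,4) count=2: revealed 1 new [(6,4)] -> total=1
Click 2 (6,3) count=1: revealed 1 new [(6,3)] -> total=2
Click 3 (2,6) count=0: revealed 14 new [(1,4) (1,5) (1,6) (2,4) (2,5) (2,6) (3,4) (3,5) (3,6) (4,4) (4,5) (4,6) (5,5) (5,6)] -> total=16
Click 4 (1,2) count=2: revealed 1 new [(1,2)] -> total=17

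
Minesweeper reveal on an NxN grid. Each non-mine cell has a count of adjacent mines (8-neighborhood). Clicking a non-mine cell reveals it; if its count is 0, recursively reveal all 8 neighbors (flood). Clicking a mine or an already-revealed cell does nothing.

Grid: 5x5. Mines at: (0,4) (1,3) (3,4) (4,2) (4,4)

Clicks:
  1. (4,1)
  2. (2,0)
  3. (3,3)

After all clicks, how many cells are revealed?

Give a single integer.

Answer: 15

Derivation:
Click 1 (4,1) count=1: revealed 1 new [(4,1)] -> total=1
Click 2 (2,0) count=0: revealed 13 new [(0,0) (0,1) (0,2) (1,0) (1,1) (1,2) (2,0) (2,1) (2,2) (3,0) (3,1) (3,2) (4,0)] -> total=14
Click 3 (3,3) count=3: revealed 1 new [(3,3)] -> total=15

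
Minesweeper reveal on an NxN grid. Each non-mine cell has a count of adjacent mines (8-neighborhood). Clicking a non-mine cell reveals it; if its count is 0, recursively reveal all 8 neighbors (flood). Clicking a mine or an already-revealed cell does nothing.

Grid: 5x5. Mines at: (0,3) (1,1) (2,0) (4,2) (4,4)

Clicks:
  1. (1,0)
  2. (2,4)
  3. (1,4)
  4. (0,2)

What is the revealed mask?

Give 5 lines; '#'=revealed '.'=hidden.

Answer: ..#..
#.###
..###
..###
.....

Derivation:
Click 1 (1,0) count=2: revealed 1 new [(1,0)] -> total=1
Click 2 (2,4) count=0: revealed 9 new [(1,2) (1,3) (1,4) (2,2) (2,3) (2,4) (3,2) (3,3) (3,4)] -> total=10
Click 3 (1,4) count=1: revealed 0 new [(none)] -> total=10
Click 4 (0,2) count=2: revealed 1 new [(0,2)] -> total=11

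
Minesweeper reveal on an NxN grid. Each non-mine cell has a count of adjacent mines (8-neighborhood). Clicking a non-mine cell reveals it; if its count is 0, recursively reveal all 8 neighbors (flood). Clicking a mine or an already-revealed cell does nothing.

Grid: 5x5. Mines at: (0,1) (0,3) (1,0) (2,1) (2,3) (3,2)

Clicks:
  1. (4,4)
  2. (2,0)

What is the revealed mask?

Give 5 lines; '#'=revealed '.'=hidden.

Click 1 (4,4) count=0: revealed 4 new [(3,3) (3,4) (4,3) (4,4)] -> total=4
Click 2 (2,0) count=2: revealed 1 new [(2,0)] -> total=5

Answer: .....
.....
#....
...##
...##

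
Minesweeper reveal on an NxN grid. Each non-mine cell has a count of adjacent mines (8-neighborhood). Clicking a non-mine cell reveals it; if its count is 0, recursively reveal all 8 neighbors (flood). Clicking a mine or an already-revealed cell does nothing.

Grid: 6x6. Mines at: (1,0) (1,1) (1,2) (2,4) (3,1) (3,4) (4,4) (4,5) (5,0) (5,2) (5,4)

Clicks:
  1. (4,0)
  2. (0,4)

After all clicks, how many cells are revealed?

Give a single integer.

Click 1 (4,0) count=2: revealed 1 new [(4,0)] -> total=1
Click 2 (0,4) count=0: revealed 6 new [(0,3) (0,4) (0,5) (1,3) (1,4) (1,5)] -> total=7

Answer: 7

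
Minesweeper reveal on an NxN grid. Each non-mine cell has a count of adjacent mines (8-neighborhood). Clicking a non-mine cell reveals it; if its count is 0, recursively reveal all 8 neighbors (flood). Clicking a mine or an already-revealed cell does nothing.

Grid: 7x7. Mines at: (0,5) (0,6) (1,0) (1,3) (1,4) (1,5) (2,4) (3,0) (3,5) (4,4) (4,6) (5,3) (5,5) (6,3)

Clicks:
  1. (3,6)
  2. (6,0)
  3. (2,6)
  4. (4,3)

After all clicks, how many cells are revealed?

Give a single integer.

Answer: 12

Derivation:
Click 1 (3,6) count=2: revealed 1 new [(3,6)] -> total=1
Click 2 (6,0) count=0: revealed 9 new [(4,0) (4,1) (4,2) (5,0) (5,1) (5,2) (6,0) (6,1) (6,2)] -> total=10
Click 3 (2,6) count=2: revealed 1 new [(2,6)] -> total=11
Click 4 (4,3) count=2: revealed 1 new [(4,3)] -> total=12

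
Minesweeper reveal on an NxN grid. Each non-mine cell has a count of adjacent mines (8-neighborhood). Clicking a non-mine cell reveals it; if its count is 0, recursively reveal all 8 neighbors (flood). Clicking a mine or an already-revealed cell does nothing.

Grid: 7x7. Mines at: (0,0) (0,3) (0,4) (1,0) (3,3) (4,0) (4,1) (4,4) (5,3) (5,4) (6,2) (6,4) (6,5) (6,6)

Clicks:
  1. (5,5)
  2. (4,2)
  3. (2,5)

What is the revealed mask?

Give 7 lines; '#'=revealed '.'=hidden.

Answer: .....##
....###
....###
....###
..#..##
.....##
.......

Derivation:
Click 1 (5,5) count=5: revealed 1 new [(5,5)] -> total=1
Click 2 (4,2) count=3: revealed 1 new [(4,2)] -> total=2
Click 3 (2,5) count=0: revealed 14 new [(0,5) (0,6) (1,4) (1,5) (1,6) (2,4) (2,5) (2,6) (3,4) (3,5) (3,6) (4,5) (4,6) (5,6)] -> total=16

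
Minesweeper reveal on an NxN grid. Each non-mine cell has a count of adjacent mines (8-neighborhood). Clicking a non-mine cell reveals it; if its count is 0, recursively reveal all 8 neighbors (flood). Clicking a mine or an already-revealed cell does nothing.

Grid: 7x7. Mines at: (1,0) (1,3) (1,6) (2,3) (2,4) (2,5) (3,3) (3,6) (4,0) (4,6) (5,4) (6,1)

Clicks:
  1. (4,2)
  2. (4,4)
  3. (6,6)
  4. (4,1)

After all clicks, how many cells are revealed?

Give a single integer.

Click 1 (4,2) count=1: revealed 1 new [(4,2)] -> total=1
Click 2 (4,4) count=2: revealed 1 new [(4,4)] -> total=2
Click 3 (6,6) count=0: revealed 4 new [(5,5) (5,6) (6,5) (6,6)] -> total=6
Click 4 (4,1) count=1: revealed 1 new [(4,1)] -> total=7

Answer: 7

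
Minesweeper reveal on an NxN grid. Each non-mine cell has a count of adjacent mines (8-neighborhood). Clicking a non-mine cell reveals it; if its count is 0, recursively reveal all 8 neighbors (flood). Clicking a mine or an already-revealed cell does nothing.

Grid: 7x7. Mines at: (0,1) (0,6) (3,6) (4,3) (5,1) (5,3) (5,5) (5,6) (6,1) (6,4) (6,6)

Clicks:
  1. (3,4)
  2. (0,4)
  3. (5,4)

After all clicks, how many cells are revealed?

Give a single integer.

Answer: 26

Derivation:
Click 1 (3,4) count=1: revealed 1 new [(3,4)] -> total=1
Click 2 (0,4) count=0: revealed 24 new [(0,2) (0,3) (0,4) (0,5) (1,0) (1,1) (1,2) (1,3) (1,4) (1,5) (2,0) (2,1) (2,2) (2,3) (2,4) (2,5) (3,0) (3,1) (3,2) (3,3) (3,5) (4,0) (4,1) (4,2)] -> total=25
Click 3 (5,4) count=4: revealed 1 new [(5,4)] -> total=26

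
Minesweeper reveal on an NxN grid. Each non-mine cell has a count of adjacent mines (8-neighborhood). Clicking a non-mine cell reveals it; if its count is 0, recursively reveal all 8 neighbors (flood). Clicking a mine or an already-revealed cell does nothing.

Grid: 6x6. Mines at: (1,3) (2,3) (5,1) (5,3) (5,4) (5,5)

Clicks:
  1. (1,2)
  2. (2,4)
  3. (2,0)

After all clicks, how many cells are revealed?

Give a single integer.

Answer: 16

Derivation:
Click 1 (1,2) count=2: revealed 1 new [(1,2)] -> total=1
Click 2 (2,4) count=2: revealed 1 new [(2,4)] -> total=2
Click 3 (2,0) count=0: revealed 14 new [(0,0) (0,1) (0,2) (1,0) (1,1) (2,0) (2,1) (2,2) (3,0) (3,1) (3,2) (4,0) (4,1) (4,2)] -> total=16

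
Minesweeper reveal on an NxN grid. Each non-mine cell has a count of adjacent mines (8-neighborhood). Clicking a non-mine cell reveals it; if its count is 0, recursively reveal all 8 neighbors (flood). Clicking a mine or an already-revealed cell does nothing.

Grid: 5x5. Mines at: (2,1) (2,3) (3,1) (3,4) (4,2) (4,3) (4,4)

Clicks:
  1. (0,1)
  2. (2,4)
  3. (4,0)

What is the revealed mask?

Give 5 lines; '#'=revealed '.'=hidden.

Answer: #####
#####
....#
.....
#....

Derivation:
Click 1 (0,1) count=0: revealed 10 new [(0,0) (0,1) (0,2) (0,3) (0,4) (1,0) (1,1) (1,2) (1,3) (1,4)] -> total=10
Click 2 (2,4) count=2: revealed 1 new [(2,4)] -> total=11
Click 3 (4,0) count=1: revealed 1 new [(4,0)] -> total=12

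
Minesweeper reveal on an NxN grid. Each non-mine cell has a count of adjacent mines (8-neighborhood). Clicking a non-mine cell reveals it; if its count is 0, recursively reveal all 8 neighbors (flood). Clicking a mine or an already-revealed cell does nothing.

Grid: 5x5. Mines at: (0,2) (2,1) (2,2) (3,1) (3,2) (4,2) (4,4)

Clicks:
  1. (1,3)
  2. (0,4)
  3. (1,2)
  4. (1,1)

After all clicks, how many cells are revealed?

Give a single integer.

Answer: 10

Derivation:
Click 1 (1,3) count=2: revealed 1 new [(1,3)] -> total=1
Click 2 (0,4) count=0: revealed 7 new [(0,3) (0,4) (1,4) (2,3) (2,4) (3,3) (3,4)] -> total=8
Click 3 (1,2) count=3: revealed 1 new [(1,2)] -> total=9
Click 4 (1,1) count=3: revealed 1 new [(1,1)] -> total=10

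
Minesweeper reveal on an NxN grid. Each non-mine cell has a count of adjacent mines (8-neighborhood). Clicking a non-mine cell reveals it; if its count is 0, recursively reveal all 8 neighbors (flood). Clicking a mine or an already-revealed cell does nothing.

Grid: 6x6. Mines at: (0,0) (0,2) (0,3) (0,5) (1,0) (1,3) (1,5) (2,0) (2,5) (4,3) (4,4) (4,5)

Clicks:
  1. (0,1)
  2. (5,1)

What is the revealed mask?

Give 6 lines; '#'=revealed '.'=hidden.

Click 1 (0,1) count=3: revealed 1 new [(0,1)] -> total=1
Click 2 (5,1) count=0: revealed 9 new [(3,0) (3,1) (3,2) (4,0) (4,1) (4,2) (5,0) (5,1) (5,2)] -> total=10

Answer: .#....
......
......
###...
###...
###...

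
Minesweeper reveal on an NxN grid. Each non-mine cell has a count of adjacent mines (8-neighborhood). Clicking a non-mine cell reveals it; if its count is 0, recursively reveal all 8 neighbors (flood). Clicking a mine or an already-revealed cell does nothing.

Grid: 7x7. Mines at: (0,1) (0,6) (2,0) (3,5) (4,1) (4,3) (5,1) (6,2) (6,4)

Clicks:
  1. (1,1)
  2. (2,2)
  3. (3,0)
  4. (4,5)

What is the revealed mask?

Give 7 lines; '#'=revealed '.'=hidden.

Answer: ..####.
.#####.
.#####.
#####..
.....#.
.......
.......

Derivation:
Click 1 (1,1) count=2: revealed 1 new [(1,1)] -> total=1
Click 2 (2,2) count=0: revealed 17 new [(0,2) (0,3) (0,4) (0,5) (1,2) (1,3) (1,4) (1,5) (2,1) (2,2) (2,3) (2,4) (2,5) (3,1) (3,2) (3,3) (3,4)] -> total=18
Click 3 (3,0) count=2: revealed 1 new [(3,0)] -> total=19
Click 4 (4,5) count=1: revealed 1 new [(4,5)] -> total=20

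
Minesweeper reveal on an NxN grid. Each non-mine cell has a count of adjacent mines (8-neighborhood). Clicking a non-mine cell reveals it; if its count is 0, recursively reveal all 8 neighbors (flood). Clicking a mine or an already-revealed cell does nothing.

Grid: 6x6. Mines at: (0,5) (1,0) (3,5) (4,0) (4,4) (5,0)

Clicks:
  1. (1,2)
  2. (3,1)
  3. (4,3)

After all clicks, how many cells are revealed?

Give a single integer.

Click 1 (1,2) count=0: revealed 22 new [(0,1) (0,2) (0,3) (0,4) (1,1) (1,2) (1,3) (1,4) (2,1) (2,2) (2,3) (2,4) (3,1) (3,2) (3,3) (3,4) (4,1) (4,2) (4,3) (5,1) (5,2) (5,3)] -> total=22
Click 2 (3,1) count=1: revealed 0 new [(none)] -> total=22
Click 3 (4,3) count=1: revealed 0 new [(none)] -> total=22

Answer: 22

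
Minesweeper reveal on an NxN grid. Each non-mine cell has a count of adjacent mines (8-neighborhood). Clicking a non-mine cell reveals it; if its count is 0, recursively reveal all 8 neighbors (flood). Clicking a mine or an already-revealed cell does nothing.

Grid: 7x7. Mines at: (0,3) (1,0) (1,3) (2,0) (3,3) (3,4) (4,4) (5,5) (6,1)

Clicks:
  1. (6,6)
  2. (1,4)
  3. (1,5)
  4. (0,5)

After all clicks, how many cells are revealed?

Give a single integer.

Click 1 (6,6) count=1: revealed 1 new [(6,6)] -> total=1
Click 2 (1,4) count=2: revealed 1 new [(1,4)] -> total=2
Click 3 (1,5) count=0: revealed 12 new [(0,4) (0,5) (0,6) (1,5) (1,6) (2,4) (2,5) (2,6) (3,5) (3,6) (4,5) (4,6)] -> total=14
Click 4 (0,5) count=0: revealed 0 new [(none)] -> total=14

Answer: 14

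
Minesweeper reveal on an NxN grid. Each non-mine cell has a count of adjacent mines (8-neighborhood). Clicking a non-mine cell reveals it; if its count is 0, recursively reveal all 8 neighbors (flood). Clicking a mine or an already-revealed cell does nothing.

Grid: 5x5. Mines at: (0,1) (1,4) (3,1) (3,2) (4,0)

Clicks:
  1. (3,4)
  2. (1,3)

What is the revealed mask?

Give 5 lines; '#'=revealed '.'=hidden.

Click 1 (3,4) count=0: revealed 6 new [(2,3) (2,4) (3,3) (3,4) (4,3) (4,4)] -> total=6
Click 2 (1,3) count=1: revealed 1 new [(1,3)] -> total=7

Answer: .....
...#.
...##
...##
...##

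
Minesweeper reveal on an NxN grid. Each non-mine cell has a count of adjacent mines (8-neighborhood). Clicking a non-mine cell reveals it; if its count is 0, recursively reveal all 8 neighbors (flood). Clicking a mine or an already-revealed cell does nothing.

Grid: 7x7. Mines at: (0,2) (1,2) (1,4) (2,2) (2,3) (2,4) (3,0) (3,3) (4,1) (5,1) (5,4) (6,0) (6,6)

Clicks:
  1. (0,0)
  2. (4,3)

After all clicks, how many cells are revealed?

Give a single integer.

Click 1 (0,0) count=0: revealed 6 new [(0,0) (0,1) (1,0) (1,1) (2,0) (2,1)] -> total=6
Click 2 (4,3) count=2: revealed 1 new [(4,3)] -> total=7

Answer: 7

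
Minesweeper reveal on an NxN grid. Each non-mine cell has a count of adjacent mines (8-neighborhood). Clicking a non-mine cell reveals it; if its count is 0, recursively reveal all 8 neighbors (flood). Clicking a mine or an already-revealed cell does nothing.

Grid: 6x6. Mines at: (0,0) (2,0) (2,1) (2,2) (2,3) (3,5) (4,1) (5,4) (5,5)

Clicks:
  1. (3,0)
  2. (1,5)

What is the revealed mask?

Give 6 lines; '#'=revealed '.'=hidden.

Click 1 (3,0) count=3: revealed 1 new [(3,0)] -> total=1
Click 2 (1,5) count=0: revealed 12 new [(0,1) (0,2) (0,3) (0,4) (0,5) (1,1) (1,2) (1,3) (1,4) (1,5) (2,4) (2,5)] -> total=13

Answer: .#####
.#####
....##
#.....
......
......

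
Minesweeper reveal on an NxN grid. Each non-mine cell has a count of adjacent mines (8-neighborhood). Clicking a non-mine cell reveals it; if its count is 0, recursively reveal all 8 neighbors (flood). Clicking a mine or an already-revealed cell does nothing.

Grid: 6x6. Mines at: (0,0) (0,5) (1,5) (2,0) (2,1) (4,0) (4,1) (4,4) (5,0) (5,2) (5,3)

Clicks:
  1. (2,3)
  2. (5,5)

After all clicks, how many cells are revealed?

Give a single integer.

Click 1 (2,3) count=0: revealed 14 new [(0,1) (0,2) (0,3) (0,4) (1,1) (1,2) (1,3) (1,4) (2,2) (2,3) (2,4) (3,2) (3,3) (3,4)] -> total=14
Click 2 (5,5) count=1: revealed 1 new [(5,5)] -> total=15

Answer: 15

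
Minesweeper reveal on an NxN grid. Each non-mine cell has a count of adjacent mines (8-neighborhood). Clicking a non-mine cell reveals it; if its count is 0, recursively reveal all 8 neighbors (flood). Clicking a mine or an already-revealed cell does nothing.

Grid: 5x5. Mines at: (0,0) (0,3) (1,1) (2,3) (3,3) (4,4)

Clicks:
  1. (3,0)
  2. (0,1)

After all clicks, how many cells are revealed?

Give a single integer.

Click 1 (3,0) count=0: revealed 9 new [(2,0) (2,1) (2,2) (3,0) (3,1) (3,2) (4,0) (4,1) (4,2)] -> total=9
Click 2 (0,1) count=2: revealed 1 new [(0,1)] -> total=10

Answer: 10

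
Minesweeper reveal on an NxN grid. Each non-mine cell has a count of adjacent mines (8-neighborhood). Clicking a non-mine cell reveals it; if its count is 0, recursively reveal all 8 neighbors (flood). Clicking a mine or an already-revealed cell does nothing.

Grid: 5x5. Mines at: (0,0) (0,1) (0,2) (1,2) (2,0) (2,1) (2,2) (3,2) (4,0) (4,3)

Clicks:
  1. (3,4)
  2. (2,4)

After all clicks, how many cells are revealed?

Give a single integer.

Click 1 (3,4) count=1: revealed 1 new [(3,4)] -> total=1
Click 2 (2,4) count=0: revealed 7 new [(0,3) (0,4) (1,3) (1,4) (2,3) (2,4) (3,3)] -> total=8

Answer: 8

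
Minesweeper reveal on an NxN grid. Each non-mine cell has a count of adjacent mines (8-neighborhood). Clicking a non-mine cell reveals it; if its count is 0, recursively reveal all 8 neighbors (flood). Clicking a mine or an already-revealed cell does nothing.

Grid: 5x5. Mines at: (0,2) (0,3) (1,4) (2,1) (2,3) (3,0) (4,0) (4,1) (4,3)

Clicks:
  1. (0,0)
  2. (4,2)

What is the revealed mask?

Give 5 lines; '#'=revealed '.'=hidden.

Answer: ##...
##...
.....
.....
..#..

Derivation:
Click 1 (0,0) count=0: revealed 4 new [(0,0) (0,1) (1,0) (1,1)] -> total=4
Click 2 (4,2) count=2: revealed 1 new [(4,2)] -> total=5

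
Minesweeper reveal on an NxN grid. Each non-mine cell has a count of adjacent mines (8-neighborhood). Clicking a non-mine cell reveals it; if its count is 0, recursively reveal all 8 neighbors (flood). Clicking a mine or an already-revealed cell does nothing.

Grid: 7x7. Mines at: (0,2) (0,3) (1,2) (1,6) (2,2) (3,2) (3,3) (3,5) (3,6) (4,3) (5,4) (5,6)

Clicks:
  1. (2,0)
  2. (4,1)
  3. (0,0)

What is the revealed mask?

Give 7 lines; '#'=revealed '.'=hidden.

Click 1 (2,0) count=0: revealed 19 new [(0,0) (0,1) (1,0) (1,1) (2,0) (2,1) (3,0) (3,1) (4,0) (4,1) (4,2) (5,0) (5,1) (5,2) (5,3) (6,0) (6,1) (6,2) (6,3)] -> total=19
Click 2 (4,1) count=1: revealed 0 new [(none)] -> total=19
Click 3 (0,0) count=0: revealed 0 new [(none)] -> total=19

Answer: ##.....
##.....
##.....
##.....
###....
####...
####...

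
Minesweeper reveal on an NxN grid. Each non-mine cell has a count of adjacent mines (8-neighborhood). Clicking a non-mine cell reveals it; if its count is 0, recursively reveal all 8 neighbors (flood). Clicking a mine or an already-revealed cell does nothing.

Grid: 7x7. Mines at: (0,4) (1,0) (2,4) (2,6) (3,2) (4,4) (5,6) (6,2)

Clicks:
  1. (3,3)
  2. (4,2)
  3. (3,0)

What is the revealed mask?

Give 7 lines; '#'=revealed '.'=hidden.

Answer: .......
.......
##.....
##.#...
###....
##.....
##.....

Derivation:
Click 1 (3,3) count=3: revealed 1 new [(3,3)] -> total=1
Click 2 (4,2) count=1: revealed 1 new [(4,2)] -> total=2
Click 3 (3,0) count=0: revealed 10 new [(2,0) (2,1) (3,0) (3,1) (4,0) (4,1) (5,0) (5,1) (6,0) (6,1)] -> total=12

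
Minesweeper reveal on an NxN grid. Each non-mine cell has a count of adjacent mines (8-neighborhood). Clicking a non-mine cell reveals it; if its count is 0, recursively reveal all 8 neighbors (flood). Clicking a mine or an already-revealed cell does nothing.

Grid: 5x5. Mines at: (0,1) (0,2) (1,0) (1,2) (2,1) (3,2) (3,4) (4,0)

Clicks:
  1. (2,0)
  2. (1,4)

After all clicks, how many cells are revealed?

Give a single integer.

Click 1 (2,0) count=2: revealed 1 new [(2,0)] -> total=1
Click 2 (1,4) count=0: revealed 6 new [(0,3) (0,4) (1,3) (1,4) (2,3) (2,4)] -> total=7

Answer: 7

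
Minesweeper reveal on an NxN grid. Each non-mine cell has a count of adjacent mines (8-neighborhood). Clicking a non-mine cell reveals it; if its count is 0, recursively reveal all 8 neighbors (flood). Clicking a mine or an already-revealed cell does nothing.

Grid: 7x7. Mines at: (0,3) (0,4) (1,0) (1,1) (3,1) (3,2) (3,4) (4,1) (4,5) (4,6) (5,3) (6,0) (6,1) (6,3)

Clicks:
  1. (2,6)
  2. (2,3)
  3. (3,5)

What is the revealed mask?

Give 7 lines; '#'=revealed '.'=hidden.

Click 1 (2,6) count=0: revealed 8 new [(0,5) (0,6) (1,5) (1,6) (2,5) (2,6) (3,5) (3,6)] -> total=8
Click 2 (2,3) count=2: revealed 1 new [(2,3)] -> total=9
Click 3 (3,5) count=3: revealed 0 new [(none)] -> total=9

Answer: .....##
.....##
...#.##
.....##
.......
.......
.......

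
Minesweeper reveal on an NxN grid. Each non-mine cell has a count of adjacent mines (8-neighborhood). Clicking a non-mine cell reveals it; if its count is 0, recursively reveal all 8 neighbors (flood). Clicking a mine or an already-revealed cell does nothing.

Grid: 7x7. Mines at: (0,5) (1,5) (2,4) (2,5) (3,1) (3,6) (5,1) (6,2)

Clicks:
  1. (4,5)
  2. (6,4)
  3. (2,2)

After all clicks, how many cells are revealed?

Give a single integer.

Click 1 (4,5) count=1: revealed 1 new [(4,5)] -> total=1
Click 2 (6,4) count=0: revealed 17 new [(3,2) (3,3) (3,4) (3,5) (4,2) (4,3) (4,4) (4,6) (5,2) (5,3) (5,4) (5,5) (5,6) (6,3) (6,4) (6,5) (6,6)] -> total=18
Click 3 (2,2) count=1: revealed 1 new [(2,2)] -> total=19

Answer: 19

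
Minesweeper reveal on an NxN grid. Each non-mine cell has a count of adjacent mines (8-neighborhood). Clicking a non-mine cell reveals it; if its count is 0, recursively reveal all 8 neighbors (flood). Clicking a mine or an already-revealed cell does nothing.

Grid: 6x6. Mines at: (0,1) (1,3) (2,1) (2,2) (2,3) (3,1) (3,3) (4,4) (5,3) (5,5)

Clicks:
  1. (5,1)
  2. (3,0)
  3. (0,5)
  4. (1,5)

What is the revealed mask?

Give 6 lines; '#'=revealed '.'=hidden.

Answer: ....##
....##
....##
#...##
###...
###...

Derivation:
Click 1 (5,1) count=0: revealed 6 new [(4,0) (4,1) (4,2) (5,0) (5,1) (5,2)] -> total=6
Click 2 (3,0) count=2: revealed 1 new [(3,0)] -> total=7
Click 3 (0,5) count=0: revealed 8 new [(0,4) (0,5) (1,4) (1,5) (2,4) (2,5) (3,4) (3,5)] -> total=15
Click 4 (1,5) count=0: revealed 0 new [(none)] -> total=15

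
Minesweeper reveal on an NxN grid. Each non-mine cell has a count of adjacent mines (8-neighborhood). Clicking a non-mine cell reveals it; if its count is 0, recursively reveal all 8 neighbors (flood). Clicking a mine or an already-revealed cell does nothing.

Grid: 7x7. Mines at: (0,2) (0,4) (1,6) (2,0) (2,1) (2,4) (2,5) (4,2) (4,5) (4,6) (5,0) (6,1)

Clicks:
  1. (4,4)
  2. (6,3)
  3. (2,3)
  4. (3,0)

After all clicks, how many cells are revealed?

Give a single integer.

Answer: 13

Derivation:
Click 1 (4,4) count=1: revealed 1 new [(4,4)] -> total=1
Click 2 (6,3) count=0: revealed 10 new [(5,2) (5,3) (5,4) (5,5) (5,6) (6,2) (6,3) (6,4) (6,5) (6,6)] -> total=11
Click 3 (2,3) count=1: revealed 1 new [(2,3)] -> total=12
Click 4 (3,0) count=2: revealed 1 new [(3,0)] -> total=13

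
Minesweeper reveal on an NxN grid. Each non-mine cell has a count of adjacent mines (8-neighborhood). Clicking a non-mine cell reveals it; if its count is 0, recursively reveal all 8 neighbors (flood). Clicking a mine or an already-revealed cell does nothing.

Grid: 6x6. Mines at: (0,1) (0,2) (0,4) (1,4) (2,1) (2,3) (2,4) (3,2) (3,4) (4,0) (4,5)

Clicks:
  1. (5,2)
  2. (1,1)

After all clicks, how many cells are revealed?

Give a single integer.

Answer: 9

Derivation:
Click 1 (5,2) count=0: revealed 8 new [(4,1) (4,2) (4,3) (4,4) (5,1) (5,2) (5,3) (5,4)] -> total=8
Click 2 (1,1) count=3: revealed 1 new [(1,1)] -> total=9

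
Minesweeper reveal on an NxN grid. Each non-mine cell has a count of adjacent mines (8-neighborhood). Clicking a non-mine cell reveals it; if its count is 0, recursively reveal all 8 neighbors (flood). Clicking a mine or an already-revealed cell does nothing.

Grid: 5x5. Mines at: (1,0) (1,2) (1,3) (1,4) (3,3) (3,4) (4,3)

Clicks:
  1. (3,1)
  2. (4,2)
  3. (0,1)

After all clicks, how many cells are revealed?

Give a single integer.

Click 1 (3,1) count=0: revealed 9 new [(2,0) (2,1) (2,2) (3,0) (3,1) (3,2) (4,0) (4,1) (4,2)] -> total=9
Click 2 (4,2) count=2: revealed 0 new [(none)] -> total=9
Click 3 (0,1) count=2: revealed 1 new [(0,1)] -> total=10

Answer: 10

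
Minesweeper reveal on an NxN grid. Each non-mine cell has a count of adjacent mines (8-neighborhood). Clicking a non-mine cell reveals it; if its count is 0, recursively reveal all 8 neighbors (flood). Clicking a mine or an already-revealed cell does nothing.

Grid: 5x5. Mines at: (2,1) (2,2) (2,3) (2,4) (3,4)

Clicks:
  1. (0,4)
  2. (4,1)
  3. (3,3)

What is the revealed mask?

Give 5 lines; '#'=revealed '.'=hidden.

Answer: #####
#####
.....
####.
####.

Derivation:
Click 1 (0,4) count=0: revealed 10 new [(0,0) (0,1) (0,2) (0,3) (0,4) (1,0) (1,1) (1,2) (1,3) (1,4)] -> total=10
Click 2 (4,1) count=0: revealed 8 new [(3,0) (3,1) (3,2) (3,3) (4,0) (4,1) (4,2) (4,3)] -> total=18
Click 3 (3,3) count=4: revealed 0 new [(none)] -> total=18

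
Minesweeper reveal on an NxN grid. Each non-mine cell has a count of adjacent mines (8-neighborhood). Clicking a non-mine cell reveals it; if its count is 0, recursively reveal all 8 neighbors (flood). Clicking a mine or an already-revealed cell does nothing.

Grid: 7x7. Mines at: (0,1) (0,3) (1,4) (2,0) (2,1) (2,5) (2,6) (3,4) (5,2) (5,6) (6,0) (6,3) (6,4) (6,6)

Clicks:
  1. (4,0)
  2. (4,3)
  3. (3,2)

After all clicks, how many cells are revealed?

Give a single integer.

Answer: 8

Derivation:
Click 1 (4,0) count=0: revealed 6 new [(3,0) (3,1) (4,0) (4,1) (5,0) (5,1)] -> total=6
Click 2 (4,3) count=2: revealed 1 new [(4,3)] -> total=7
Click 3 (3,2) count=1: revealed 1 new [(3,2)] -> total=8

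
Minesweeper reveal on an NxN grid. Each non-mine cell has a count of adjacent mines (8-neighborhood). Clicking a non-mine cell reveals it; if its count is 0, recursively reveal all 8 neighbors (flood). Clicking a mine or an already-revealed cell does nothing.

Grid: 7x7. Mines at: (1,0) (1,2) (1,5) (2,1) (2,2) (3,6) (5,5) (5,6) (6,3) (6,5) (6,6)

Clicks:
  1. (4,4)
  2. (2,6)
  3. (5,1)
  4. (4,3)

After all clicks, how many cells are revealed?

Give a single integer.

Answer: 24

Derivation:
Click 1 (4,4) count=1: revealed 1 new [(4,4)] -> total=1
Click 2 (2,6) count=2: revealed 1 new [(2,6)] -> total=2
Click 3 (5,1) count=0: revealed 22 new [(2,3) (2,4) (2,5) (3,0) (3,1) (3,2) (3,3) (3,4) (3,5) (4,0) (4,1) (4,2) (4,3) (4,5) (5,0) (5,1) (5,2) (5,3) (5,4) (6,0) (6,1) (6,2)] -> total=24
Click 4 (4,3) count=0: revealed 0 new [(none)] -> total=24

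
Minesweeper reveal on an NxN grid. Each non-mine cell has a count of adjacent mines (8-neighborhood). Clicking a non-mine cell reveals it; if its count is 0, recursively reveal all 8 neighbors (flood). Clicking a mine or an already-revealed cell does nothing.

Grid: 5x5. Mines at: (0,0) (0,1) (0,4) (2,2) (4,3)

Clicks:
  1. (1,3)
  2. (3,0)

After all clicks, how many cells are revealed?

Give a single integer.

Answer: 11

Derivation:
Click 1 (1,3) count=2: revealed 1 new [(1,3)] -> total=1
Click 2 (3,0) count=0: revealed 10 new [(1,0) (1,1) (2,0) (2,1) (3,0) (3,1) (3,2) (4,0) (4,1) (4,2)] -> total=11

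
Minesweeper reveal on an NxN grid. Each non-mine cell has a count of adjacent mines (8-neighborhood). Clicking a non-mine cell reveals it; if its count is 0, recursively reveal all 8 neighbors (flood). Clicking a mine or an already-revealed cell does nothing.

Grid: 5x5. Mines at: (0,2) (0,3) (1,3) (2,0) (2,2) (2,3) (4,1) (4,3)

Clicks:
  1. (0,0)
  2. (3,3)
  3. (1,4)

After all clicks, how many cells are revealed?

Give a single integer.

Click 1 (0,0) count=0: revealed 4 new [(0,0) (0,1) (1,0) (1,1)] -> total=4
Click 2 (3,3) count=3: revealed 1 new [(3,3)] -> total=5
Click 3 (1,4) count=3: revealed 1 new [(1,4)] -> total=6

Answer: 6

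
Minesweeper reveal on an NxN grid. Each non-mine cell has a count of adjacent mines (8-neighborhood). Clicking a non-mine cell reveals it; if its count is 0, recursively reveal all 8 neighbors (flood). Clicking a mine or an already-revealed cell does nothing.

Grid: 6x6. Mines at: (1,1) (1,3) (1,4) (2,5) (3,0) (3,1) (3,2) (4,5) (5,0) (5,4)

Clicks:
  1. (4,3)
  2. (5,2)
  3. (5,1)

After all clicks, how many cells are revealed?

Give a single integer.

Answer: 6

Derivation:
Click 1 (4,3) count=2: revealed 1 new [(4,3)] -> total=1
Click 2 (5,2) count=0: revealed 5 new [(4,1) (4,2) (5,1) (5,2) (5,3)] -> total=6
Click 3 (5,1) count=1: revealed 0 new [(none)] -> total=6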